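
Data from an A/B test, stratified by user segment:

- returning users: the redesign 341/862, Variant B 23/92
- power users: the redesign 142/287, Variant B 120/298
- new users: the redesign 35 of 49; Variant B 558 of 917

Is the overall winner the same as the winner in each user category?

No

Returning users: the redesign 341/862 = 39.6%, Variant B 23/92 = 25.0% → the redesign
Power users: the redesign 142/287 = 49.5%, Variant B 120/298 = 40.3% → the redesign
New users: the redesign 35/49 = 71.4%, Variant B 558/917 = 60.9% → the redesign
Overall: the redesign 518/1198 = 43.2%, Variant B 701/1307 = 53.6% → Variant B
The redesign wins each user group but Variant B wins overall — the comparison reverses. The redesign's views skew toward returning users, which has a lower base rate.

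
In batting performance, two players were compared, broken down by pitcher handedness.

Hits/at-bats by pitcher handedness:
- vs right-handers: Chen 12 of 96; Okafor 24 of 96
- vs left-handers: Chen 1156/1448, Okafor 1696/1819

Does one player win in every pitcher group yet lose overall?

Vs right-handers: Chen 12/96 = 12.5%, Okafor 24/96 = 25.0% → Okafor
Vs left-handers: Chen 1156/1448 = 79.8%, Okafor 1696/1819 = 93.2% → Okafor
Overall: Chen 1168/1544 = 75.6%, Okafor 1720/1915 = 89.8% → Okafor
Okafor wins overall and in every pitcher group — no reversal.

No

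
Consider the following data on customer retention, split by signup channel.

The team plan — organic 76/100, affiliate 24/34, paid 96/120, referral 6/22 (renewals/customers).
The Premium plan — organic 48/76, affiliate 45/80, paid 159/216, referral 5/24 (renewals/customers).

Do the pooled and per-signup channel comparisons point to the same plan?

Yes

Organic: the team plan 76/100 = 76.0%, the Premium plan 48/76 = 63.2% → the team plan
Affiliate: the team plan 24/34 = 70.6%, the Premium plan 45/80 = 56.2% → the team plan
Paid: the team plan 96/120 = 80.0%, the Premium plan 159/216 = 73.6% → the team plan
Referral: the team plan 6/22 = 27.3%, the Premium plan 5/24 = 20.8% → the team plan
Overall: the team plan 202/276 = 73.2%, the Premium plan 257/396 = 64.9% → the team plan
The team plan wins overall and in every signup group — no reversal.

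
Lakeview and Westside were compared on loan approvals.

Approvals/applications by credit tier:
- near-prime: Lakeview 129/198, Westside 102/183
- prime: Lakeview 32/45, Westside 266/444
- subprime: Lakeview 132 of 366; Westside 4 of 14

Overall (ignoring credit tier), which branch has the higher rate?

Near-prime: Lakeview 129/198 = 65.2%, Westside 102/183 = 55.7% → Lakeview
Prime: Lakeview 32/45 = 71.1%, Westside 266/444 = 59.9% → Lakeview
Subprime: Lakeview 132/366 = 36.1%, Westside 4/14 = 28.6% → Lakeview
Overall: Lakeview 293/609 = 48.1%, Westside 372/641 = 58.0% → Westside
(Lakeview wins every credit group but Westside wins overall — Lakeview's applications skew toward the low-rate subprime group.)

Westside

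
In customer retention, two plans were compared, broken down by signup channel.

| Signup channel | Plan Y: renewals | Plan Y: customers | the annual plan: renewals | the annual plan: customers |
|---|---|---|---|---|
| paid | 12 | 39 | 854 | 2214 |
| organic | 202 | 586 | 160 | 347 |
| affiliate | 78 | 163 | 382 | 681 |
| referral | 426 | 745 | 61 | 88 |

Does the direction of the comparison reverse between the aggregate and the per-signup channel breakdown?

Paid: Plan Y 12/39 = 30.8%, the annual plan 854/2214 = 38.6% → the annual plan
Organic: Plan Y 202/586 = 34.5%, the annual plan 160/347 = 46.1% → the annual plan
Affiliate: Plan Y 78/163 = 47.9%, the annual plan 382/681 = 56.1% → the annual plan
Referral: Plan Y 426/745 = 57.2%, the annual plan 61/88 = 69.3% → the annual plan
Overall: Plan Y 718/1533 = 46.8%, the annual plan 1457/3330 = 43.8% → Plan Y
The annual plan wins each signup group but Plan Y wins overall — the comparison reverses. The annual plan's customers skew toward paid, which has a lower base rate.

Yes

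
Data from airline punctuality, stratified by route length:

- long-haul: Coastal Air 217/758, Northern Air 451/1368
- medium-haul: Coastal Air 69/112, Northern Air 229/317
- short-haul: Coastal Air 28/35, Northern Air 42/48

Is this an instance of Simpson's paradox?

Long-haul: Coastal Air 217/758 = 28.6%, Northern Air 451/1368 = 33.0% → Northern Air
Medium-haul: Coastal Air 69/112 = 61.6%, Northern Air 229/317 = 72.2% → Northern Air
Short-haul: Coastal Air 28/35 = 80.0%, Northern Air 42/48 = 87.5% → Northern Air
Overall: Coastal Air 314/905 = 34.7%, Northern Air 722/1733 = 41.7% → Northern Air
Northern Air wins overall and in every route group — no reversal.

No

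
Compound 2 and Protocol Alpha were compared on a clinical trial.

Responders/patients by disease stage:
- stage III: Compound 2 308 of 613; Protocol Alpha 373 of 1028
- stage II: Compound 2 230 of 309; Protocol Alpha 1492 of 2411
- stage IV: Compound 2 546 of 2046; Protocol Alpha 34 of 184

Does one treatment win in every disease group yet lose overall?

Yes

Stage III: Compound 2 308/613 = 50.2%, Protocol Alpha 373/1028 = 36.3% → Compound 2
Stage II: Compound 2 230/309 = 74.4%, Protocol Alpha 1492/2411 = 61.9% → Compound 2
Stage IV: Compound 2 546/2046 = 26.7%, Protocol Alpha 34/184 = 18.5% → Compound 2
Overall: Compound 2 1084/2968 = 36.5%, Protocol Alpha 1899/3623 = 52.4% → Protocol Alpha
Compound 2 wins each disease group but Protocol Alpha wins overall — the comparison reverses. Compound 2's patients skew toward stage IV, which has a lower base rate.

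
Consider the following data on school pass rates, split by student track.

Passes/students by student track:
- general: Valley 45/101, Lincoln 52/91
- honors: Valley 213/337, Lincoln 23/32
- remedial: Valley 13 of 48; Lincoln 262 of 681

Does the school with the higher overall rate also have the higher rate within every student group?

General: Valley 45/101 = 44.6%, Lincoln 52/91 = 57.1% → Lincoln
Honors: Valley 213/337 = 63.2%, Lincoln 23/32 = 71.9% → Lincoln
Remedial: Valley 13/48 = 27.1%, Lincoln 262/681 = 38.5% → Lincoln
Overall: Valley 271/486 = 55.8%, Lincoln 337/804 = 41.9% → Valley
Lincoln wins each student group but Valley wins overall — the comparison reverses. Lincoln's students skew toward remedial, which has a lower base rate.

No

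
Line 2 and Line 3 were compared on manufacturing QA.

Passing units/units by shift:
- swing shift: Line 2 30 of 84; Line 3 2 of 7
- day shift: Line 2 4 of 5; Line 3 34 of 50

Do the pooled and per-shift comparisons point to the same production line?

No

Swing shift: Line 2 30/84 = 35.7%, Line 3 2/7 = 28.6% → Line 2
Day shift: Line 2 4/5 = 80.0%, Line 3 34/50 = 68.0% → Line 2
Overall: Line 2 34/89 = 38.2%, Line 3 36/57 = 63.2% → Line 3
Line 2 wins each shift group but Line 3 wins overall — the comparison reverses. Line 2's units skew toward swing shift, which has a lower base rate.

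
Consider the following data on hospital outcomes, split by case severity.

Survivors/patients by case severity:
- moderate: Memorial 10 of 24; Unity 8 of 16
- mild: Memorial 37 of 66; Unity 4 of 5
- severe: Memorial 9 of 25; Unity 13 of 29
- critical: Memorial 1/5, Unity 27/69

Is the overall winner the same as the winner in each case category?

No

Moderate: Memorial 10/24 = 41.7%, Unity 8/16 = 50.0% → Unity
Mild: Memorial 37/66 = 56.1%, Unity 4/5 = 80.0% → Unity
Severe: Memorial 9/25 = 36.0%, Unity 13/29 = 44.8% → Unity
Critical: Memorial 1/5 = 20.0%, Unity 27/69 = 39.1% → Unity
Overall: Memorial 57/120 = 47.5%, Unity 52/119 = 43.7% → Memorial
Unity wins each case group but Memorial wins overall — the comparison reverses. Unity's patients skew toward critical, which has a lower base rate.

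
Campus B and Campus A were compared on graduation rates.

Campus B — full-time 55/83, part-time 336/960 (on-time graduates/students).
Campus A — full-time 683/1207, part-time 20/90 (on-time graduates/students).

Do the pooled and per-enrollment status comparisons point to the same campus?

Full-time: Campus B 55/83 = 66.3%, Campus A 683/1207 = 56.6% → Campus B
Part-time: Campus B 336/960 = 35.0%, Campus A 20/90 = 22.2% → Campus B
Overall: Campus B 391/1043 = 37.5%, Campus A 703/1297 = 54.2% → Campus A
Campus B wins each enrollment group but Campus A wins overall — the comparison reverses. Campus B's students skew toward part-time, which has a lower base rate.

No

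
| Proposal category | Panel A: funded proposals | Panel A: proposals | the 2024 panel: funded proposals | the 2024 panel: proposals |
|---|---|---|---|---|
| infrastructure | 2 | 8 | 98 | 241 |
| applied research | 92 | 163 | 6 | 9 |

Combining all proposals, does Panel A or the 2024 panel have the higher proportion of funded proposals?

Infrastructure: Panel A 2/8 = 25.0%, the 2024 panel 98/241 = 40.7% → the 2024 panel
Applied research: Panel A 92/163 = 56.4%, the 2024 panel 6/9 = 66.7% → the 2024 panel
Overall: Panel A 94/171 = 55.0%, the 2024 panel 104/250 = 41.6% → Panel A
(The 2024 panel wins every proposal group but Panel A wins overall — the 2024 panel's proposals skew toward the low-rate infrastructure group.)

Panel A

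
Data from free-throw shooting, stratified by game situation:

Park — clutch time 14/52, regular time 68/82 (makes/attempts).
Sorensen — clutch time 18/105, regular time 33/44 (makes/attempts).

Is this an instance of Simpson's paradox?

Clutch time: Park 14/52 = 26.9%, Sorensen 18/105 = 17.1% → Park
Regular time: Park 68/82 = 82.9%, Sorensen 33/44 = 75.0% → Park
Overall: Park 82/134 = 61.2%, Sorensen 51/149 = 34.2% → Park
Park wins overall and in every game group — no reversal.

No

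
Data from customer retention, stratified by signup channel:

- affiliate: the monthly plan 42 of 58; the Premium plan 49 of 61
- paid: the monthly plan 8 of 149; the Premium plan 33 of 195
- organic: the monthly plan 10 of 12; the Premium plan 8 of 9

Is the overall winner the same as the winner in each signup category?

Affiliate: the monthly plan 42/58 = 72.4%, the Premium plan 49/61 = 80.3% → the Premium plan
Paid: the monthly plan 8/149 = 5.4%, the Premium plan 33/195 = 16.9% → the Premium plan
Organic: the monthly plan 10/12 = 83.3%, the Premium plan 8/9 = 88.9% → the Premium plan
Overall: the monthly plan 60/219 = 27.4%, the Premium plan 90/265 = 34.0% → the Premium plan
The Premium plan wins overall and in every signup group — no reversal.

Yes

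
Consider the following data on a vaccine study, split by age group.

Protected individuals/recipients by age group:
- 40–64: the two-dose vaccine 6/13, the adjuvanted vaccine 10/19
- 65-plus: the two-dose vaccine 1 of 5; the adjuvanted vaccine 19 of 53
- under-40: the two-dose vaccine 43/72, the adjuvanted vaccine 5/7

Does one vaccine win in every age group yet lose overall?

Yes

40–64: the two-dose vaccine 6/13 = 46.2%, the adjuvanted vaccine 10/19 = 52.6% → the adjuvanted vaccine
65-plus: the two-dose vaccine 1/5 = 20.0%, the adjuvanted vaccine 19/53 = 35.8% → the adjuvanted vaccine
Under-40: the two-dose vaccine 43/72 = 59.7%, the adjuvanted vaccine 5/7 = 71.4% → the adjuvanted vaccine
Overall: the two-dose vaccine 50/90 = 55.6%, the adjuvanted vaccine 34/79 = 43.0% → the two-dose vaccine
The adjuvanted vaccine wins each age group but the two-dose vaccine wins overall — the comparison reverses. The adjuvanted vaccine's recipients skew toward 65-plus, which has a lower base rate.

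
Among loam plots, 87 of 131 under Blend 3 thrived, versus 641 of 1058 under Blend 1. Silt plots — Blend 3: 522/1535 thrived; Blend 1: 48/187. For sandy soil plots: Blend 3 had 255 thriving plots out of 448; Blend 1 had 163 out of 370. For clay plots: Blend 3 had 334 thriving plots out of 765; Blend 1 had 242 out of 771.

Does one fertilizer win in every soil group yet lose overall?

Yes

Loam: Blend 3 87/131 = 66.4%, Blend 1 641/1058 = 60.6% → Blend 3
Silt: Blend 3 522/1535 = 34.0%, Blend 1 48/187 = 25.7% → Blend 3
Sandy soil: Blend 3 255/448 = 56.9%, Blend 1 163/370 = 44.1% → Blend 3
Clay: Blend 3 334/765 = 43.7%, Blend 1 242/771 = 31.4% → Blend 3
Overall: Blend 3 1198/2879 = 41.6%, Blend 1 1094/2386 = 45.9% → Blend 1
Blend 3 wins each soil group but Blend 1 wins overall — the comparison reverses. Blend 3's plots skew toward silt, which has a lower base rate.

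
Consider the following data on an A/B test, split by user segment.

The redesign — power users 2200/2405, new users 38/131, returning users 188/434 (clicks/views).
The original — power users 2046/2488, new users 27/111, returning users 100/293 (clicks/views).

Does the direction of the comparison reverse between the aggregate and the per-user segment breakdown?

Power users: the redesign 2200/2405 = 91.5%, the original 2046/2488 = 82.2% → the redesign
New users: the redesign 38/131 = 29.0%, the original 27/111 = 24.3% → the redesign
Returning users: the redesign 188/434 = 43.3%, the original 100/293 = 34.1% → the redesign
Overall: the redesign 2426/2970 = 81.7%, the original 2173/2892 = 75.1% → the redesign
The redesign wins overall and in every user group — no reversal.

No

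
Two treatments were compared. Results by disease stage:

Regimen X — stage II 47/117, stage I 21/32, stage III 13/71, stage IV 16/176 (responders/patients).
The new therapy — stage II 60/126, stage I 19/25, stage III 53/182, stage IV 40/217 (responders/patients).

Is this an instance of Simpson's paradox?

No

Stage II: Regimen X 47/117 = 40.2%, the new therapy 60/126 = 47.6% → the new therapy
Stage I: Regimen X 21/32 = 65.6%, the new therapy 19/25 = 76.0% → the new therapy
Stage III: Regimen X 13/71 = 18.3%, the new therapy 53/182 = 29.1% → the new therapy
Stage IV: Regimen X 16/176 = 9.1%, the new therapy 40/217 = 18.4% → the new therapy
Overall: Regimen X 97/396 = 24.5%, the new therapy 172/550 = 31.3% → the new therapy
The new therapy wins overall and in every disease group — no reversal.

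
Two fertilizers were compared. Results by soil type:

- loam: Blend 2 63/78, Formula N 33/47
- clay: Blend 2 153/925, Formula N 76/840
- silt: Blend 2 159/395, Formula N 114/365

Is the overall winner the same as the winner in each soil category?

Yes

Loam: Blend 2 63/78 = 80.8%, Formula N 33/47 = 70.2% → Blend 2
Clay: Blend 2 153/925 = 16.5%, Formula N 76/840 = 9.0% → Blend 2
Silt: Blend 2 159/395 = 40.3%, Formula N 114/365 = 31.2% → Blend 2
Overall: Blend 2 375/1398 = 26.8%, Formula N 223/1252 = 17.8% → Blend 2
Blend 2 wins overall and in every soil group — no reversal.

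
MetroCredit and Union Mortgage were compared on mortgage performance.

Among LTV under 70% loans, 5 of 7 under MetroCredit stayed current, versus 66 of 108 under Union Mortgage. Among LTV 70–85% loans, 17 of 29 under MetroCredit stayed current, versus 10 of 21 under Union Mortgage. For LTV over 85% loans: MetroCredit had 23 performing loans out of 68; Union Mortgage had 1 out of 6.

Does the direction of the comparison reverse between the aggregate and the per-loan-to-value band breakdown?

Yes

LTV under 70%: MetroCredit 5/7 = 71.4%, Union Mortgage 66/108 = 61.1% → MetroCredit
LTV 70–85%: MetroCredit 17/29 = 58.6%, Union Mortgage 10/21 = 47.6% → MetroCredit
LTV over 85%: MetroCredit 23/68 = 33.8%, Union Mortgage 1/6 = 16.7% → MetroCredit
Overall: MetroCredit 45/104 = 43.3%, Union Mortgage 77/135 = 57.0% → Union Mortgage
MetroCredit wins each loan-to-value group but Union Mortgage wins overall — the comparison reverses. MetroCredit's loans skew toward LTV over 85%, which has a lower base rate.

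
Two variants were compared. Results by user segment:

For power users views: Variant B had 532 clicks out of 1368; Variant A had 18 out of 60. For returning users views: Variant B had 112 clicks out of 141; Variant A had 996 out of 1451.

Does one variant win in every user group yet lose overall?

Power users: Variant B 532/1368 = 38.9%, Variant A 18/60 = 30.0% → Variant B
Returning users: Variant B 112/141 = 79.4%, Variant A 996/1451 = 68.6% → Variant B
Overall: Variant B 644/1509 = 42.7%, Variant A 1014/1511 = 67.1% → Variant A
Variant B wins each user group but Variant A wins overall — the comparison reverses. Variant B's views skew toward power users, which has a lower base rate.

Yes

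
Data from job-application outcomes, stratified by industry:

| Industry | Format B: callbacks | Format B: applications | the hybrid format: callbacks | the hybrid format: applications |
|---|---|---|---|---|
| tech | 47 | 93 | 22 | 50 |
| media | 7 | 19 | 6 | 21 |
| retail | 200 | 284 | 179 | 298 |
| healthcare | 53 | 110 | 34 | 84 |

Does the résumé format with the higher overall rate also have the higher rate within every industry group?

Tech: Format B 47/93 = 50.5%, the hybrid format 22/50 = 44.0% → Format B
Media: Format B 7/19 = 36.8%, the hybrid format 6/21 = 28.6% → Format B
Retail: Format B 200/284 = 70.4%, the hybrid format 179/298 = 60.1% → Format B
Healthcare: Format B 53/110 = 48.2%, the hybrid format 34/84 = 40.5% → Format B
Overall: Format B 307/506 = 60.7%, the hybrid format 241/453 = 53.2% → Format B
Format B wins overall and in every industry group — no reversal.

Yes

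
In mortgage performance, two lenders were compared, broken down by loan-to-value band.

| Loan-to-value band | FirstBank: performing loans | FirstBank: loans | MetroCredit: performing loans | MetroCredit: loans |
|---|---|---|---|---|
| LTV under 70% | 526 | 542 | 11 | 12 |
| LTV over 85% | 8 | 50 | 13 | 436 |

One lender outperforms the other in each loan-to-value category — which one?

LTV under 70%: FirstBank 526/542 = 97.0%, MetroCredit 11/12 = 91.7% → FirstBank
LTV over 85%: FirstBank 8/50 = 16.0%, MetroCredit 13/436 = 3.0% → FirstBank
FirstBank has the higher rate in both groups.

FirstBank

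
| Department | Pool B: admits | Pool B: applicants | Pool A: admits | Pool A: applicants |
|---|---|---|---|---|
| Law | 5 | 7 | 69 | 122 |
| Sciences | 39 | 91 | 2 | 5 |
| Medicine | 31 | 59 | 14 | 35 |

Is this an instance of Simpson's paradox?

Law: Pool B 5/7 = 71.4%, Pool A 69/122 = 56.6% → Pool B
Sciences: Pool B 39/91 = 42.9%, Pool A 2/5 = 40.0% → Pool B
Medicine: Pool B 31/59 = 52.5%, Pool A 14/35 = 40.0% → Pool B
Overall: Pool B 75/157 = 47.8%, Pool A 85/162 = 52.5% → Pool A
Pool B wins each department group but Pool A wins overall — the comparison reverses. Pool B's applicants skew toward Sciences, which has a lower base rate.

Yes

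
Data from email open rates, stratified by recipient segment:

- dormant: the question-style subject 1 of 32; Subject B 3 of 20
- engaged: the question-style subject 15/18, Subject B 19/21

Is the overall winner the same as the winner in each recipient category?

Dormant: the question-style subject 1/32 = 3.1%, Subject B 3/20 = 15.0% → Subject B
Engaged: the question-style subject 15/18 = 83.3%, Subject B 19/21 = 90.5% → Subject B
Overall: the question-style subject 16/50 = 32.0%, Subject B 22/41 = 53.7% → Subject B
Subject B wins overall and in every recipient group — no reversal.

Yes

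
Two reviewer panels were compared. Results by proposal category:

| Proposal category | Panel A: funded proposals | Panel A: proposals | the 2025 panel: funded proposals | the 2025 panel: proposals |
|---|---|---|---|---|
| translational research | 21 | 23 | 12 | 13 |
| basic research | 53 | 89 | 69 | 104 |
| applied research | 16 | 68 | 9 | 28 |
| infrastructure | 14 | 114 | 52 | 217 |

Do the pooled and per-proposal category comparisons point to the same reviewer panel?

Translational research: Panel A 21/23 = 91.3%, the 2025 panel 12/13 = 92.3% → the 2025 panel
Basic research: Panel A 53/89 = 59.6%, the 2025 panel 69/104 = 66.3% → the 2025 panel
Applied research: Panel A 16/68 = 23.5%, the 2025 panel 9/28 = 32.1% → the 2025 panel
Infrastructure: Panel A 14/114 = 12.3%, the 2025 panel 52/217 = 24.0% → the 2025 panel
Overall: Panel A 104/294 = 35.4%, the 2025 panel 142/362 = 39.2% → the 2025 panel
The 2025 panel wins overall and in every proposal group — no reversal.

Yes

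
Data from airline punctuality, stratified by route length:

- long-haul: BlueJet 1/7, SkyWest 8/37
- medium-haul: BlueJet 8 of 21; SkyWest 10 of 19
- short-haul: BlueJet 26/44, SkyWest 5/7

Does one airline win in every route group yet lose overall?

Yes

Long-haul: BlueJet 1/7 = 14.3%, SkyWest 8/37 = 21.6% → SkyWest
Medium-haul: BlueJet 8/21 = 38.1%, SkyWest 10/19 = 52.6% → SkyWest
Short-haul: BlueJet 26/44 = 59.1%, SkyWest 5/7 = 71.4% → SkyWest
Overall: BlueJet 35/72 = 48.6%, SkyWest 23/63 = 36.5% → BlueJet
SkyWest wins each route group but BlueJet wins overall — the comparison reverses. SkyWest's flights skew toward long-haul, which has a lower base rate.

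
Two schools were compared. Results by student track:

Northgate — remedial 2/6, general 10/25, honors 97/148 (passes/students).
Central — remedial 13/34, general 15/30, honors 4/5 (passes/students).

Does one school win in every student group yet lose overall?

Yes

Remedial: Northgate 2/6 = 33.3%, Central 13/34 = 38.2% → Central
General: Northgate 10/25 = 40.0%, Central 15/30 = 50.0% → Central
Honors: Northgate 97/148 = 65.5%, Central 4/5 = 80.0% → Central
Overall: Northgate 109/179 = 60.9%, Central 32/69 = 46.4% → Northgate
Central wins each student group but Northgate wins overall — the comparison reverses. Central's students skew toward remedial, which has a lower base rate.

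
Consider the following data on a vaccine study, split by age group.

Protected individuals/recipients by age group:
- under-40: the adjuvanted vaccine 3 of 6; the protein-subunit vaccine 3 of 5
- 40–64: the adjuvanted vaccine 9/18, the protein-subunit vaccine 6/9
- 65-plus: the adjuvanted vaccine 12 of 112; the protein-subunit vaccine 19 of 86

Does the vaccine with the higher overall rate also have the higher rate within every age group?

Yes

Under-40: the adjuvanted vaccine 3/6 = 50.0%, the protein-subunit vaccine 3/5 = 60.0% → the protein-subunit vaccine
40–64: the adjuvanted vaccine 9/18 = 50.0%, the protein-subunit vaccine 6/9 = 66.7% → the protein-subunit vaccine
65-plus: the adjuvanted vaccine 12/112 = 10.7%, the protein-subunit vaccine 19/86 = 22.1% → the protein-subunit vaccine
Overall: the adjuvanted vaccine 24/136 = 17.6%, the protein-subunit vaccine 28/100 = 28.0% → the protein-subunit vaccine
The protein-subunit vaccine wins overall and in every age group — no reversal.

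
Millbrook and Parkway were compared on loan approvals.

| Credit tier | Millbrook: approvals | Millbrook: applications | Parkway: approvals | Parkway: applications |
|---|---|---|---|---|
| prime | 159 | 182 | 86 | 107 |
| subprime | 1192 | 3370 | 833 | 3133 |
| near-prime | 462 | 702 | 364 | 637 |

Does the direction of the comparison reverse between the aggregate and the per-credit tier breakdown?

Prime: Millbrook 159/182 = 87.4%, Parkway 86/107 = 80.4% → Millbrook
Subprime: Millbrook 1192/3370 = 35.4%, Parkway 833/3133 = 26.6% → Millbrook
Near-prime: Millbrook 462/702 = 65.8%, Parkway 364/637 = 57.1% → Millbrook
Overall: Millbrook 1813/4254 = 42.6%, Parkway 1283/3877 = 33.1% → Millbrook
Millbrook wins overall and in every credit group — no reversal.

No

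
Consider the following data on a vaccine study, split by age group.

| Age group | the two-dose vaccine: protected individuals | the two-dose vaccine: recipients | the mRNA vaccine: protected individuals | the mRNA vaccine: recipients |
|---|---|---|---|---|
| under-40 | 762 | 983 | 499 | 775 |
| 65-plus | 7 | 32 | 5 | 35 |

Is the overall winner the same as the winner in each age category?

Yes

Under-40: the two-dose vaccine 762/983 = 77.5%, the mRNA vaccine 499/775 = 64.4% → the two-dose vaccine
65-plus: the two-dose vaccine 7/32 = 21.9%, the mRNA vaccine 5/35 = 14.3% → the two-dose vaccine
Overall: the two-dose vaccine 769/1015 = 75.8%, the mRNA vaccine 504/810 = 62.2% → the two-dose vaccine
The two-dose vaccine wins overall and in every age group — no reversal.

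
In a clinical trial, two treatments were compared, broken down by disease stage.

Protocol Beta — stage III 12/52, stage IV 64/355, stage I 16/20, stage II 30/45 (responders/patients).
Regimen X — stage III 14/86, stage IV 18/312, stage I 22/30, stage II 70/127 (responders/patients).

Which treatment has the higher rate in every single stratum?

Protocol Beta

Stage III: Protocol Beta 12/52 = 23.1%, Regimen X 14/86 = 16.3% → Protocol Beta
Stage IV: Protocol Beta 64/355 = 18.0%, Regimen X 18/312 = 5.8% → Protocol Beta
Stage I: Protocol Beta 16/20 = 80.0%, Regimen X 22/30 = 73.3% → Protocol Beta
Stage II: Protocol Beta 30/45 = 66.7%, Regimen X 70/127 = 55.1% → Protocol Beta
Protocol Beta has the higher rate in all 4 groups.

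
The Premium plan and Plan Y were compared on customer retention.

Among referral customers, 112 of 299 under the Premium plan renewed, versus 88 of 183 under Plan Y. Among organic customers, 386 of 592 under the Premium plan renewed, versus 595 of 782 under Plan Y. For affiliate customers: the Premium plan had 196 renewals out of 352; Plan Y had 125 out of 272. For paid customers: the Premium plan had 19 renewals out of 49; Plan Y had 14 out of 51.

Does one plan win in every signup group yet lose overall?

Referral: the Premium plan 112/299 = 37.5%, Plan Y 88/183 = 48.1% → Plan Y
Organic: the Premium plan 386/592 = 65.2%, Plan Y 595/782 = 76.1% → Plan Y
Affiliate: the Premium plan 196/352 = 55.7%, Plan Y 125/272 = 46.0% → the Premium plan
Paid: the Premium plan 19/49 = 38.8%, Plan Y 14/51 = 27.5% → the Premium plan
Overall: the Premium plan 713/1292 = 55.2%, Plan Y 822/1288 = 63.8% → Plan Y
Neither sweeps: the Premium plan wins 2 of 4 groups, Plan Y wins 2. Plan Y wins overall but not every group — no Simpson reversal.

No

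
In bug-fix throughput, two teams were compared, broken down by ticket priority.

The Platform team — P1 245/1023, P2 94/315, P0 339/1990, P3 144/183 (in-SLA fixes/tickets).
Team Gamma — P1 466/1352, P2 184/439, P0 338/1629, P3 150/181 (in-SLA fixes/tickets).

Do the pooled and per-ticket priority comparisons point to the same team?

P1: the Platform team 245/1023 = 23.9%, Team Gamma 466/1352 = 34.5% → Team Gamma
P2: the Platform team 94/315 = 29.8%, Team Gamma 184/439 = 41.9% → Team Gamma
P0: the Platform team 339/1990 = 17.0%, Team Gamma 338/1629 = 20.7% → Team Gamma
P3: the Platform team 144/183 = 78.7%, Team Gamma 150/181 = 82.9% → Team Gamma
Overall: the Platform team 822/3511 = 23.4%, Team Gamma 1138/3601 = 31.6% → Team Gamma
Team Gamma wins overall and in every ticket group — no reversal.

Yes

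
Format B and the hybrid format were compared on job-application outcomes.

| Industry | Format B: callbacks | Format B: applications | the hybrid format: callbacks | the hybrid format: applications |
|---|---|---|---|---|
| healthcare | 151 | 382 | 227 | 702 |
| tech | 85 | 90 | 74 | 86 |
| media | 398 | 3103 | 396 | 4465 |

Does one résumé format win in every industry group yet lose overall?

Healthcare: Format B 151/382 = 39.5%, the hybrid format 227/702 = 32.3% → Format B
Tech: Format B 85/90 = 94.4%, the hybrid format 74/86 = 86.0% → Format B
Media: Format B 398/3103 = 12.8%, the hybrid format 396/4465 = 8.9% → Format B
Overall: Format B 634/3575 = 17.7%, the hybrid format 697/5253 = 13.3% → Format B
Format B wins overall and in every industry group — no reversal.

No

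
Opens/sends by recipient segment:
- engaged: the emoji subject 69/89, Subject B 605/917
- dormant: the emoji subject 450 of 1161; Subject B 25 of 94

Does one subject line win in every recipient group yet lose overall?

Engaged: the emoji subject 69/89 = 77.5%, Subject B 605/917 = 66.0% → the emoji subject
Dormant: the emoji subject 450/1161 = 38.8%, Subject B 25/94 = 26.6% → the emoji subject
Overall: the emoji subject 519/1250 = 41.5%, Subject B 630/1011 = 62.3% → Subject B
The emoji subject wins each recipient group but Subject B wins overall — the comparison reverses. The emoji subject's sends skew toward dormant, which has a lower base rate.

Yes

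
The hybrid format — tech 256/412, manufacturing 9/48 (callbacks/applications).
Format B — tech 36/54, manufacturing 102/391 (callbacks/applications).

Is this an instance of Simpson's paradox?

Tech: the hybrid format 256/412 = 62.1%, Format B 36/54 = 66.7% → Format B
Manufacturing: the hybrid format 9/48 = 18.8%, Format B 102/391 = 26.1% → Format B
Overall: the hybrid format 265/460 = 57.6%, Format B 138/445 = 31.0% → the hybrid format
Format B wins each industry group but the hybrid format wins overall — the comparison reverses. Format B's applications skew toward manufacturing, which has a lower base rate.

Yes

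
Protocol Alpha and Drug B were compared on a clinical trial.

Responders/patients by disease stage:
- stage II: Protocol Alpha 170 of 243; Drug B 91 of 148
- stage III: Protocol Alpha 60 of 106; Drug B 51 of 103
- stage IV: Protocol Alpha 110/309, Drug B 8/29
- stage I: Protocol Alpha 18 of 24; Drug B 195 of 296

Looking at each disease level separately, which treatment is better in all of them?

Stage II: Protocol Alpha 170/243 = 70.0%, Drug B 91/148 = 61.5% → Protocol Alpha
Stage III: Protocol Alpha 60/106 = 56.6%, Drug B 51/103 = 49.5% → Protocol Alpha
Stage IV: Protocol Alpha 110/309 = 35.6%, Drug B 8/29 = 27.6% → Protocol Alpha
Stage I: Protocol Alpha 18/24 = 75.0%, Drug B 195/296 = 65.9% → Protocol Alpha
Protocol Alpha has the higher rate in all 4 groups.

Protocol Alpha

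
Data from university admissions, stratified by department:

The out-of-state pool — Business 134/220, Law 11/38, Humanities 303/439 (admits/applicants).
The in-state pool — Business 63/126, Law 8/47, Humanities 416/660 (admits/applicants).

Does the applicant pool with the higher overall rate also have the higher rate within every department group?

Yes

Business: the out-of-state pool 134/220 = 60.9%, the in-state pool 63/126 = 50.0% → the out-of-state pool
Law: the out-of-state pool 11/38 = 28.9%, the in-state pool 8/47 = 17.0% → the out-of-state pool
Humanities: the out-of-state pool 303/439 = 69.0%, the in-state pool 416/660 = 63.0% → the out-of-state pool
Overall: the out-of-state pool 448/697 = 64.3%, the in-state pool 487/833 = 58.5% → the out-of-state pool
The out-of-state pool wins overall and in every department group — no reversal.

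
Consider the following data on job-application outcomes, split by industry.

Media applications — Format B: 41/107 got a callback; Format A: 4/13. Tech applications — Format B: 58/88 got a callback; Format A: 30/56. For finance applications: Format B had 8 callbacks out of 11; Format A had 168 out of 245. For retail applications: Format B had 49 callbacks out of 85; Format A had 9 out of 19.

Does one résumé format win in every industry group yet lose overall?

Yes

Media: Format B 41/107 = 38.3%, Format A 4/13 = 30.8% → Format B
Tech: Format B 58/88 = 65.9%, Format A 30/56 = 53.6% → Format B
Finance: Format B 8/11 = 72.7%, Format A 168/245 = 68.6% → Format B
Retail: Format B 49/85 = 57.6%, Format A 9/19 = 47.4% → Format B
Overall: Format B 156/291 = 53.6%, Format A 211/333 = 63.4% → Format A
Format B wins each industry group but Format A wins overall — the comparison reverses. Format B's applications skew toward media, which has a lower base rate.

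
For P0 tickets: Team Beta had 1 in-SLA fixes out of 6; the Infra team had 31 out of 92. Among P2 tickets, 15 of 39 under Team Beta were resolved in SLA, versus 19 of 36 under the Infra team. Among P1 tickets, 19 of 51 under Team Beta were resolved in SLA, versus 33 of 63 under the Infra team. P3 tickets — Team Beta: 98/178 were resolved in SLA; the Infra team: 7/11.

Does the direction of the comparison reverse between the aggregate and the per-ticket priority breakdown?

Yes

P0: Team Beta 1/6 = 16.7%, the Infra team 31/92 = 33.7% → the Infra team
P2: Team Beta 15/39 = 38.5%, the Infra team 19/36 = 52.8% → the Infra team
P1: Team Beta 19/51 = 37.3%, the Infra team 33/63 = 52.4% → the Infra team
P3: Team Beta 98/178 = 55.1%, the Infra team 7/11 = 63.6% → the Infra team
Overall: Team Beta 133/274 = 48.5%, the Infra team 90/202 = 44.6% → Team Beta
The Infra team wins each ticket group but Team Beta wins overall — the comparison reverses. The Infra team's tickets skew toward P0, which has a lower base rate.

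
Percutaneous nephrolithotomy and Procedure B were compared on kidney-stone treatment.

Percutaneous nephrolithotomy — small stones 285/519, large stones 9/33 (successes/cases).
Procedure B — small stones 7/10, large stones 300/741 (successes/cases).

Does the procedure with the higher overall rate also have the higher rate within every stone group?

Small stones: percutaneous nephrolithotomy 285/519 = 54.9%, Procedure B 7/10 = 70.0% → Procedure B
Large stones: percutaneous nephrolithotomy 9/33 = 27.3%, Procedure B 300/741 = 40.5% → Procedure B
Overall: percutaneous nephrolithotomy 294/552 = 53.3%, Procedure B 307/751 = 40.9% → percutaneous nephrolithotomy
Procedure B wins each stone group but percutaneous nephrolithotomy wins overall — the comparison reverses. Procedure B's cases skew toward large stones, which has a lower base rate.

No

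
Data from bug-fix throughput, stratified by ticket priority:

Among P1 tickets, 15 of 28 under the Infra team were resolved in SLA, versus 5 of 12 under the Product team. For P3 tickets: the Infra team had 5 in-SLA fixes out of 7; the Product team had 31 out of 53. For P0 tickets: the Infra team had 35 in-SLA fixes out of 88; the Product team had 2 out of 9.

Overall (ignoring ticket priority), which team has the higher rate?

P1: the Infra team 15/28 = 53.6%, the Product team 5/12 = 41.7% → the Infra team
P3: the Infra team 5/7 = 71.4%, the Product team 31/53 = 58.5% → the Infra team
P0: the Infra team 35/88 = 39.8%, the Product team 2/9 = 22.2% → the Infra team
Overall: the Infra team 55/123 = 44.7%, the Product team 38/74 = 51.4% → the Product team
(The Infra team wins every ticket group but the Product team wins overall — the Infra team's tickets skew toward the low-rate P0 group.)

the Product team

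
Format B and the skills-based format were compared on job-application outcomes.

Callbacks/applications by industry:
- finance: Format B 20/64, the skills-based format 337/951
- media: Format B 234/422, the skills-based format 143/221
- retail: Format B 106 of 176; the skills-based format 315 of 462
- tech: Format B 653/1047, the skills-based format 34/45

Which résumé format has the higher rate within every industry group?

Finance: Format B 20/64 = 31.2%, the skills-based format 337/951 = 35.4% → the skills-based format
Media: Format B 234/422 = 55.5%, the skills-based format 143/221 = 64.7% → the skills-based format
Retail: Format B 106/176 = 60.2%, the skills-based format 315/462 = 68.2% → the skills-based format
Tech: Format B 653/1047 = 62.4%, the skills-based format 34/45 = 75.6% → the skills-based format
The skills-based format has the higher rate in all 4 groups.

the skills-based format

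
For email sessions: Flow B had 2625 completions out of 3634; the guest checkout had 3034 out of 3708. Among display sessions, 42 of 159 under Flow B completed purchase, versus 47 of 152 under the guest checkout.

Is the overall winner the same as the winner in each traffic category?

Yes

Email: Flow B 2625/3634 = 72.2%, the guest checkout 3034/3708 = 81.8% → the guest checkout
Display: Flow B 42/159 = 26.4%, the guest checkout 47/152 = 30.9% → the guest checkout
Overall: Flow B 2667/3793 = 70.3%, the guest checkout 3081/3860 = 79.8% → the guest checkout
The guest checkout wins overall and in every traffic group — no reversal.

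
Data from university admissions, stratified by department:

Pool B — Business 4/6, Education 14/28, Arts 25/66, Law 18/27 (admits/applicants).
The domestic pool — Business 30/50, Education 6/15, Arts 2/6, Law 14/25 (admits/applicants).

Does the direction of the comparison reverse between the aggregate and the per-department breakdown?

Yes

Business: Pool B 4/6 = 66.7%, the domestic pool 30/50 = 60.0% → Pool B
Education: Pool B 14/28 = 50.0%, the domestic pool 6/15 = 40.0% → Pool B
Arts: Pool B 25/66 = 37.9%, the domestic pool 2/6 = 33.3% → Pool B
Law: Pool B 18/27 = 66.7%, the domestic pool 14/25 = 56.0% → Pool B
Overall: Pool B 61/127 = 48.0%, the domestic pool 52/96 = 54.2% → the domestic pool
Pool B wins each department group but the domestic pool wins overall — the comparison reverses. Pool B's applicants skew toward Arts, which has a lower base rate.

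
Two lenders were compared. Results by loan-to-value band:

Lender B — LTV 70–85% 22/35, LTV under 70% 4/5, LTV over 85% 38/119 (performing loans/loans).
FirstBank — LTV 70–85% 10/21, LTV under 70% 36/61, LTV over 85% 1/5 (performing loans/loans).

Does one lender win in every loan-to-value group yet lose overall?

LTV 70–85%: Lender B 22/35 = 62.9%, FirstBank 10/21 = 47.6% → Lender B
LTV under 70%: Lender B 4/5 = 80.0%, FirstBank 36/61 = 59.0% → Lender B
LTV over 85%: Lender B 38/119 = 31.9%, FirstBank 1/5 = 20.0% → Lender B
Overall: Lender B 64/159 = 40.3%, FirstBank 47/87 = 54.0% → FirstBank
Lender B wins each loan-to-value group but FirstBank wins overall — the comparison reverses. Lender B's loans skew toward LTV over 85%, which has a lower base rate.

Yes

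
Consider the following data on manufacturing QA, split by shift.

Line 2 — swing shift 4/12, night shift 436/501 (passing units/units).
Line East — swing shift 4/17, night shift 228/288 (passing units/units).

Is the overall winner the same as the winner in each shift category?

Swing shift: Line 2 4/12 = 33.3%, Line East 4/17 = 23.5% → Line 2
Night shift: Line 2 436/501 = 87.0%, Line East 228/288 = 79.2% → Line 2
Overall: Line 2 440/513 = 85.8%, Line East 232/305 = 76.1% → Line 2
Line 2 wins overall and in every shift group — no reversal.

Yes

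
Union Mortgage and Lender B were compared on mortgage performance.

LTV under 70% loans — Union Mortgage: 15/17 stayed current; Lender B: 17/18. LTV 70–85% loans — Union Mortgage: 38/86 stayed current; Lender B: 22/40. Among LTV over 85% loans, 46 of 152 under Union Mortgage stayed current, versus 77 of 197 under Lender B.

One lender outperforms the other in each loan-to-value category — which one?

LTV under 70%: Union Mortgage 15/17 = 88.2%, Lender B 17/18 = 94.4% → Lender B
LTV 70–85%: Union Mortgage 38/86 = 44.2%, Lender B 22/40 = 55.0% → Lender B
LTV over 85%: Union Mortgage 46/152 = 30.3%, Lender B 77/197 = 39.1% → Lender B
Lender B has the higher rate in all 3 groups.

Lender B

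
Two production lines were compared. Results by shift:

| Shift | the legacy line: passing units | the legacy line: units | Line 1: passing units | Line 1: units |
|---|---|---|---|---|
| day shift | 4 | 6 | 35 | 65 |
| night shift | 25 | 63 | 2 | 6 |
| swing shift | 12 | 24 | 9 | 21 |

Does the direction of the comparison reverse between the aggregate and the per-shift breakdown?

Yes

Day shift: the legacy line 4/6 = 66.7%, Line 1 35/65 = 53.8% → the legacy line
Night shift: the legacy line 25/63 = 39.7%, Line 1 2/6 = 33.3% → the legacy line
Swing shift: the legacy line 12/24 = 50.0%, Line 1 9/21 = 42.9% → the legacy line
Overall: the legacy line 41/93 = 44.1%, Line 1 46/92 = 50.0% → Line 1
The legacy line wins each shift group but Line 1 wins overall — the comparison reverses. The legacy line's units skew toward night shift, which has a lower base rate.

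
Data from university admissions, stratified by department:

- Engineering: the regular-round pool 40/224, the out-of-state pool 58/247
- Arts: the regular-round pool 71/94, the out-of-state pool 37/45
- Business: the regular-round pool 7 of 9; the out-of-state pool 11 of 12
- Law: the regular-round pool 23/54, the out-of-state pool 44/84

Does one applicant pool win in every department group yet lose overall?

Engineering: the regular-round pool 40/224 = 17.9%, the out-of-state pool 58/247 = 23.5% → the out-of-state pool
Arts: the regular-round pool 71/94 = 75.5%, the out-of-state pool 37/45 = 82.2% → the out-of-state pool
Business: the regular-round pool 7/9 = 77.8%, the out-of-state pool 11/12 = 91.7% → the out-of-state pool
Law: the regular-round pool 23/54 = 42.6%, the out-of-state pool 44/84 = 52.4% → the out-of-state pool
Overall: the regular-round pool 141/381 = 37.0%, the out-of-state pool 150/388 = 38.7% → the out-of-state pool
The out-of-state pool wins overall and in every department group — no reversal.

No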